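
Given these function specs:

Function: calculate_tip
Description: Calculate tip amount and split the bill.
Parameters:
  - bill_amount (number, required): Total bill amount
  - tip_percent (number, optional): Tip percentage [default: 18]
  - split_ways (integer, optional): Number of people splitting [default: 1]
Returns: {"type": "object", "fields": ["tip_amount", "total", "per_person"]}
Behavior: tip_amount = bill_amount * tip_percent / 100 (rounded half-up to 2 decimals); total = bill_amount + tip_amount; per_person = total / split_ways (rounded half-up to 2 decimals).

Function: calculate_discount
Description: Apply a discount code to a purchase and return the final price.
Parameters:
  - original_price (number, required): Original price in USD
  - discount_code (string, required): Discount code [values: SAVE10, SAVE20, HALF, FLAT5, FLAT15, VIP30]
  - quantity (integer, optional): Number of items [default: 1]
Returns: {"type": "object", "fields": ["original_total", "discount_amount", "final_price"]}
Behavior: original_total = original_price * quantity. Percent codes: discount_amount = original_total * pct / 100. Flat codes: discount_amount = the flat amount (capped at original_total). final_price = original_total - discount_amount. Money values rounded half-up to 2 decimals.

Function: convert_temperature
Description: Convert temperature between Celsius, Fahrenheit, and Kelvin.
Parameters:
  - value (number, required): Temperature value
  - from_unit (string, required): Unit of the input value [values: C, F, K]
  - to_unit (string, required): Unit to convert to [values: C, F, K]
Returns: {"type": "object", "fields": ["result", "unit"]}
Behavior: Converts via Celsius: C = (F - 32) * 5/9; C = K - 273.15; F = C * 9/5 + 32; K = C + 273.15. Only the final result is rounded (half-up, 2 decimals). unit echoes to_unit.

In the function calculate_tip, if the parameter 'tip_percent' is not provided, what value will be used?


The calculate_tip spec declares:
  - tip_percent (number, optional): Tip percentage [default: 18]
Default:
18


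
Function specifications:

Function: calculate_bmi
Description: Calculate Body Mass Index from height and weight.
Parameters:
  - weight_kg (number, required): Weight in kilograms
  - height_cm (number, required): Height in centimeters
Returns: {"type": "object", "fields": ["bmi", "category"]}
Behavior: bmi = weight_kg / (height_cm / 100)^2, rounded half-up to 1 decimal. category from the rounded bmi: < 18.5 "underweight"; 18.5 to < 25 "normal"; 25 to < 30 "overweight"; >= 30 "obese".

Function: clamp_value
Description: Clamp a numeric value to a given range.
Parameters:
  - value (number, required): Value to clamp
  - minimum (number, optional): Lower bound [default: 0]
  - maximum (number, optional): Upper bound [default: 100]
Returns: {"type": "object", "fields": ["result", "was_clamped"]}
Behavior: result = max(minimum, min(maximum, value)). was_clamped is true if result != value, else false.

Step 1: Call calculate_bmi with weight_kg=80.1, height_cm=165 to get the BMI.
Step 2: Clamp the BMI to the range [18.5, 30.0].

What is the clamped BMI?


Step 1: calculate_bmi(weight_kg=80.1, height_cm=165)
  height_m = 165 / 100 = 1.65
  bmi = 80.1 / 1.65^2 = 80.1 / 2.7225 = 29.421488 -> 29.4
  25 <= 29.4 < 30 -> overweight
  -> bmi = 29.4
Step 2: clamp_value(value=29.4, minimum=18.5, maximum=30.0)
  result = max(18.5, min(30.0, 29.4)) = max(18.5, 29.4) = 29.4
  was_clamped = (29.4 != 29.4) = false
  -> result = 29.4
29.4


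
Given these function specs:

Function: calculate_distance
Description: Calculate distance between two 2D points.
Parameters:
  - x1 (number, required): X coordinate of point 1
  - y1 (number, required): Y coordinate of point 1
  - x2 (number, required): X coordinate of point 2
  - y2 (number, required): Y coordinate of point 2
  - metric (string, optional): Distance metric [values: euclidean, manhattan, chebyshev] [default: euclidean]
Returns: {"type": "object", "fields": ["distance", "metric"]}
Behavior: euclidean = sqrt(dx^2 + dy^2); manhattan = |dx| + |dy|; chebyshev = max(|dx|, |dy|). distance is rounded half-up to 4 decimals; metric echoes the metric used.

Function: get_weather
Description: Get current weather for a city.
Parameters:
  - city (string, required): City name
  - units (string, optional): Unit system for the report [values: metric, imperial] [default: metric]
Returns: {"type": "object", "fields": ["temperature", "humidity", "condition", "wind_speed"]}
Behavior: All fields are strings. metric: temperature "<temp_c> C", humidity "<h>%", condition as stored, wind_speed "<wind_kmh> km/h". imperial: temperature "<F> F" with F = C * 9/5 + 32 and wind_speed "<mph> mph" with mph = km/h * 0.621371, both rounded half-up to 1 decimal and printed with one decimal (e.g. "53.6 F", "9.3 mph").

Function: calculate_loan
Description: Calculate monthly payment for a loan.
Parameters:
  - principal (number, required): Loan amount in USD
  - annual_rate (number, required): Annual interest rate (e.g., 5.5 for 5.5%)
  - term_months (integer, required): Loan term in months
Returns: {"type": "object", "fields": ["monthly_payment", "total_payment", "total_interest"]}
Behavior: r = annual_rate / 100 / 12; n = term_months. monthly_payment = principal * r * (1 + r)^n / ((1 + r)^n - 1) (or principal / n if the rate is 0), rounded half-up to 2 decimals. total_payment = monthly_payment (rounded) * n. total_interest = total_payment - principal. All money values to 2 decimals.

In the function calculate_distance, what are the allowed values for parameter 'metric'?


The calculate_distance spec declares:
  - metric (string, optional): Distance metric [values: euclidean, manhattan, chebyshev] [default: euclidean]
Allowed values:
euclidean, manhattan, chebyshev


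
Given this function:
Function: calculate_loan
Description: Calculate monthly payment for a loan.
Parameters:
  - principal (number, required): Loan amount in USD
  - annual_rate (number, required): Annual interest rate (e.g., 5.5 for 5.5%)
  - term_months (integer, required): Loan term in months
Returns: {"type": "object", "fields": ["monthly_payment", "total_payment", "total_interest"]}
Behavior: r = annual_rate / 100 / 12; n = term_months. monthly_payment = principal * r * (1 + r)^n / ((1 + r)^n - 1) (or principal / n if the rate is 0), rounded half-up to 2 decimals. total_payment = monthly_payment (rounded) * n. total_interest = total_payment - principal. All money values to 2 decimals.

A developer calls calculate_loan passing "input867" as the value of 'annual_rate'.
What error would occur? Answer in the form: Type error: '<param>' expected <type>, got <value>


Spec: 'annual_rate' is declared as number; "input867" is a string.
Type error: 'annual_rate' expected number, got "input867"


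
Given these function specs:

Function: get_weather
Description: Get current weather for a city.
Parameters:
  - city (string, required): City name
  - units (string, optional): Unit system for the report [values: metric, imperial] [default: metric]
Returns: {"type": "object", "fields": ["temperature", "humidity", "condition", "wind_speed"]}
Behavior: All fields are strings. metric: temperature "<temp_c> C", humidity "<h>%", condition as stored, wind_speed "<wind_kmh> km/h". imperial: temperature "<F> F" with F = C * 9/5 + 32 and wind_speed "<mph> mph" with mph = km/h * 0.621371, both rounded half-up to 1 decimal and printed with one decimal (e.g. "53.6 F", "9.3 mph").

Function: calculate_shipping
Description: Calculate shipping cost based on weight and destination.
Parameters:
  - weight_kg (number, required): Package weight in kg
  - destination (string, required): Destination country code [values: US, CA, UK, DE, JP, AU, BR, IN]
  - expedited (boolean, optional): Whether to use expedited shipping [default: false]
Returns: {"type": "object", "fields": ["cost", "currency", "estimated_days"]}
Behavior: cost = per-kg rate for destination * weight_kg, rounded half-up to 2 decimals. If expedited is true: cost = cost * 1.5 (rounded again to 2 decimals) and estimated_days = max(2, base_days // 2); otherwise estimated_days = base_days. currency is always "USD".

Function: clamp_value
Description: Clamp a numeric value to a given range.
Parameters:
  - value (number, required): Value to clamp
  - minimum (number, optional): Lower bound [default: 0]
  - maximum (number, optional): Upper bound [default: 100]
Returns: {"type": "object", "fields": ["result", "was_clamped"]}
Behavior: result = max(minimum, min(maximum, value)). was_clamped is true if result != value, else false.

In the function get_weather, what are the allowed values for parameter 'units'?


The get_weather spec declares:
  - units (string, optional): Unit system for the report [values: metric, imperial] [default: metric]
Allowed values:
metric, imperial


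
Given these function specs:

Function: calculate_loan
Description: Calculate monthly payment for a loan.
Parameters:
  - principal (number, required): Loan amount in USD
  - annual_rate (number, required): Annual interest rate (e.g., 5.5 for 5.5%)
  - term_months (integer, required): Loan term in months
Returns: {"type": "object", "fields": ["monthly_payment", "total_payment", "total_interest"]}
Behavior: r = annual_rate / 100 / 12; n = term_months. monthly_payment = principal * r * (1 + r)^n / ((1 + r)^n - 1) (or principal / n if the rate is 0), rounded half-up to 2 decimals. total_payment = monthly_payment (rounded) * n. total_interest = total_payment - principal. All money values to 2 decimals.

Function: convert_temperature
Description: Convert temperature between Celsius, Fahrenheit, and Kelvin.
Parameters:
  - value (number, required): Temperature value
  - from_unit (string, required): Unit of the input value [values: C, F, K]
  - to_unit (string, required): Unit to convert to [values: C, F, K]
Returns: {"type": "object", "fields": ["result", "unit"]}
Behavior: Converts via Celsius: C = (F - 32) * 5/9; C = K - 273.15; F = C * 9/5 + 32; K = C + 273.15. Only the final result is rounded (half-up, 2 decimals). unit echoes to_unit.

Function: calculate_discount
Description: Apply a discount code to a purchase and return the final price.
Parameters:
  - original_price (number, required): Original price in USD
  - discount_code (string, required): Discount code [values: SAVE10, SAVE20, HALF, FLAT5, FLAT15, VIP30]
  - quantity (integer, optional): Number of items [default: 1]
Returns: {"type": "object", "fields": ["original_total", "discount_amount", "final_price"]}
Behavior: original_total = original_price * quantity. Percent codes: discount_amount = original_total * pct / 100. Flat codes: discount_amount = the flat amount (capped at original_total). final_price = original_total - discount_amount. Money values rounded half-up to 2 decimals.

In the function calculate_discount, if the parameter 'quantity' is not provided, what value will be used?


The calculate_discount spec declares:
  - quantity (integer, optional): Number of items [default: 1]
Default:
1


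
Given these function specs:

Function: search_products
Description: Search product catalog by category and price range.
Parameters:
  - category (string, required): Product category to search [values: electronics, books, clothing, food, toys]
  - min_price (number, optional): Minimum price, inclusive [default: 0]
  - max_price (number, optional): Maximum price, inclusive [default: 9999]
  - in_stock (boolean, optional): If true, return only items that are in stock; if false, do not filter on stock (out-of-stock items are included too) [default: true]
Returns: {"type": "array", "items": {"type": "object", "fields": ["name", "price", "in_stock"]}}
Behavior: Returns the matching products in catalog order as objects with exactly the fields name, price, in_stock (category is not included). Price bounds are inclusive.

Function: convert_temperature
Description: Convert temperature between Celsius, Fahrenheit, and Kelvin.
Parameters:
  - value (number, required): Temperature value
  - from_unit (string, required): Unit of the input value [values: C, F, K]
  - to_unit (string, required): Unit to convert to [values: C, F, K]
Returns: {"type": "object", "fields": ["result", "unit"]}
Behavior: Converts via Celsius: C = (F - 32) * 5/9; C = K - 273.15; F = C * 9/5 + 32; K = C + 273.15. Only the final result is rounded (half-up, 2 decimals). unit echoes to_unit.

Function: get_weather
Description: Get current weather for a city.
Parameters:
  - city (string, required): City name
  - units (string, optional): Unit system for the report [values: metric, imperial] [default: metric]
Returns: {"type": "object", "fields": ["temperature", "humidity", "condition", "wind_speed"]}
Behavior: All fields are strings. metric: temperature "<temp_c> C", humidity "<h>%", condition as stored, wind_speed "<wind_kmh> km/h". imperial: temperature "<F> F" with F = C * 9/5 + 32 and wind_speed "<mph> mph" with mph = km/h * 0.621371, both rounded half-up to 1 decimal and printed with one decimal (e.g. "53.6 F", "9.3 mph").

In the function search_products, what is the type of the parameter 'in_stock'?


The search_products spec declares:
  - in_stock (boolean, optional): If true, return only items that are in stock; if false, do not filter on stock (out-of-stock items are included too) [default: true]
Type:
boolean


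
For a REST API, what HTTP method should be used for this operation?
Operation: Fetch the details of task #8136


GET = read, POST = create, PUT = update/replace, DELETE = remove
This operation is a read.
GET


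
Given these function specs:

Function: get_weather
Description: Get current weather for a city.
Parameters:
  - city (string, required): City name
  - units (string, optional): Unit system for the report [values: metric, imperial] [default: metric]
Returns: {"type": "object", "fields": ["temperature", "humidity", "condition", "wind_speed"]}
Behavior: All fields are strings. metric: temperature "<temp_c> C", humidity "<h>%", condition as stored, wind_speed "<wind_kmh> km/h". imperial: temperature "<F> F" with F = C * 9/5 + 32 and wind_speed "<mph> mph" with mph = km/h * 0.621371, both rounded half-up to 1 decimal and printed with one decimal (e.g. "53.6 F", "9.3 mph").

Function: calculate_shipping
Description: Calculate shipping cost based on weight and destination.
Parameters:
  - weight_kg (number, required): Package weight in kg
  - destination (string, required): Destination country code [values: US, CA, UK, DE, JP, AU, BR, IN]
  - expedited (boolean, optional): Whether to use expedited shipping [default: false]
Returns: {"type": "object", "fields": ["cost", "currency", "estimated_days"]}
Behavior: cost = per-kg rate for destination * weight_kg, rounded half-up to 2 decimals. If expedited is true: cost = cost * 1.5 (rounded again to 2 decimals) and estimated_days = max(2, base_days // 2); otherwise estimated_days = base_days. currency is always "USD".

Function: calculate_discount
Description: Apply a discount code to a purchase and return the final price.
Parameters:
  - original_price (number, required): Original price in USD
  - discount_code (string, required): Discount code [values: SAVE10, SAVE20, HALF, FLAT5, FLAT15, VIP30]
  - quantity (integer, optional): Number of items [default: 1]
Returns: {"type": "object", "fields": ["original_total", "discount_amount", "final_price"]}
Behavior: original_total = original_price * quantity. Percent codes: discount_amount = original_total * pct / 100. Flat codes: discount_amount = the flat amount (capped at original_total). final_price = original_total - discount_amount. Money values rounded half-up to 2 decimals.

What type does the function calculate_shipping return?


The calculate_shipping spec declares Returns: {"type": "object", "fields": ["cost", "currency", "estimated_days"]}
Type:
object


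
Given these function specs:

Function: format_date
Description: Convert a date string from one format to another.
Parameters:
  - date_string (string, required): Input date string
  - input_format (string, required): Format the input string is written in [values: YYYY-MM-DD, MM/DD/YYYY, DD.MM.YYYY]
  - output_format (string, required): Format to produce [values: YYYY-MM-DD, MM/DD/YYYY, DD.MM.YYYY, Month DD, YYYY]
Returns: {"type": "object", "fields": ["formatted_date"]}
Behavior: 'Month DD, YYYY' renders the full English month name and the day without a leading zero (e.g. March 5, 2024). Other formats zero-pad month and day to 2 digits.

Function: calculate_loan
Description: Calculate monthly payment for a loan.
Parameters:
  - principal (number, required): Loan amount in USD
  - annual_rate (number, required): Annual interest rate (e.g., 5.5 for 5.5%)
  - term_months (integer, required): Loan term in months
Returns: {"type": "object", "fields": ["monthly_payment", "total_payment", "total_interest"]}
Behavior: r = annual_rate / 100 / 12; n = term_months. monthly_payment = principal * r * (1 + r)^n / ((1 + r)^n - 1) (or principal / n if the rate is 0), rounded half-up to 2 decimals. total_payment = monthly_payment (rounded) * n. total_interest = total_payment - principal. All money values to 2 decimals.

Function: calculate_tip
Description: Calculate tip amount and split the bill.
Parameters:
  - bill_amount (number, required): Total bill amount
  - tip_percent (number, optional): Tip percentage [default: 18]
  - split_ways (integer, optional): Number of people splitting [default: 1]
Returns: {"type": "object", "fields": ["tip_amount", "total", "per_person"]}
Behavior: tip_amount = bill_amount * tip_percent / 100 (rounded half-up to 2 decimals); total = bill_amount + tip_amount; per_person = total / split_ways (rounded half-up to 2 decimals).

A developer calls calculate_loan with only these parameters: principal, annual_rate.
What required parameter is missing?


Required parameters: principal, annual_rate, term_months
Provided: principal, annual_rate
Missing: term_months
term_months


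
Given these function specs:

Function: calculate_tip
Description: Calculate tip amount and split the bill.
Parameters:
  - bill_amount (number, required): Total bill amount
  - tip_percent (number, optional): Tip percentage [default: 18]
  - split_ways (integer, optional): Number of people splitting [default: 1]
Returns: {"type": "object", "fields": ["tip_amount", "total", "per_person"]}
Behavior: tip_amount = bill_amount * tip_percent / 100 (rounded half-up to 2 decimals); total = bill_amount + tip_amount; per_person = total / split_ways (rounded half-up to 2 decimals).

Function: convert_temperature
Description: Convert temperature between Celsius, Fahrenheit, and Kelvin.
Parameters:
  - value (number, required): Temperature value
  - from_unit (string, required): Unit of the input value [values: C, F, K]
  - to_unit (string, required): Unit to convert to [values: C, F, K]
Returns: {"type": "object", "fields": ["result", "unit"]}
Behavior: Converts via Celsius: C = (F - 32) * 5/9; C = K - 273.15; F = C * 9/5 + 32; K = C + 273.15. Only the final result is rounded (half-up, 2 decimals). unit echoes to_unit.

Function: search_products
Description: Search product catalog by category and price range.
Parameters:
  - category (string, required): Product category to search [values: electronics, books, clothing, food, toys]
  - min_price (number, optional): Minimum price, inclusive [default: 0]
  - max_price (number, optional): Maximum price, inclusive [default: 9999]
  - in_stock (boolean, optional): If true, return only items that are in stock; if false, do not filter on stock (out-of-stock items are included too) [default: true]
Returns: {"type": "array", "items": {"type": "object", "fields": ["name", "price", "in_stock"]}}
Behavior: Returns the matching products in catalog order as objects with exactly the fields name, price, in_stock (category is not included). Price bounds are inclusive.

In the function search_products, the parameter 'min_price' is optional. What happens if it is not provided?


The search_products spec declares:
  - min_price (number, optional): Minimum price, inclusive [default: 0]
It defaults to 0


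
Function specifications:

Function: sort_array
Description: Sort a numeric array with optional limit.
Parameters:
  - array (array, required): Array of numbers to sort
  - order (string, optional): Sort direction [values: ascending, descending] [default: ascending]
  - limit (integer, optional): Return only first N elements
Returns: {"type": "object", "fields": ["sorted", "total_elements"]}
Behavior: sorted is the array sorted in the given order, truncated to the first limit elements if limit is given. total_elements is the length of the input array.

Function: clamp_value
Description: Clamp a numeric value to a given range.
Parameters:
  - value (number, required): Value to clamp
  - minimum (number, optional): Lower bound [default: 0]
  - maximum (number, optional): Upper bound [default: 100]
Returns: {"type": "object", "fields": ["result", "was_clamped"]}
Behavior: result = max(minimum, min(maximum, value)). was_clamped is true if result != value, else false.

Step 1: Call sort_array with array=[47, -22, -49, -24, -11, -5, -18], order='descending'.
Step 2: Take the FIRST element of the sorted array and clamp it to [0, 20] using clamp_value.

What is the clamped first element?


Step 1: sort_array(order=descending)
  sorted: [47, -5, -11, -18, -22, -24, -49]
  -> first element = 47
Step 2: clamp_value(value=47, minimum=0, maximum=20)
  result = max(0, min(20, 47)) = max(0, 20) = 20
  was_clamped = (20 != 47) = true
  -> result = 20
20


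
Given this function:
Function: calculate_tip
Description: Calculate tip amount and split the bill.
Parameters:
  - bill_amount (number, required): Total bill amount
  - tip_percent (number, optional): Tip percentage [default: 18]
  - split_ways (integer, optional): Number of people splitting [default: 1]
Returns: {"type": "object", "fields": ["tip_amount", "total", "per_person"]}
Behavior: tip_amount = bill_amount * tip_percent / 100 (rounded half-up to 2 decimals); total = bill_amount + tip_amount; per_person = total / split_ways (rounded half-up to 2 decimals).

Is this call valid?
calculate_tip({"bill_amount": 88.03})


Checking all required parameters present and types match... All valid.
Valid


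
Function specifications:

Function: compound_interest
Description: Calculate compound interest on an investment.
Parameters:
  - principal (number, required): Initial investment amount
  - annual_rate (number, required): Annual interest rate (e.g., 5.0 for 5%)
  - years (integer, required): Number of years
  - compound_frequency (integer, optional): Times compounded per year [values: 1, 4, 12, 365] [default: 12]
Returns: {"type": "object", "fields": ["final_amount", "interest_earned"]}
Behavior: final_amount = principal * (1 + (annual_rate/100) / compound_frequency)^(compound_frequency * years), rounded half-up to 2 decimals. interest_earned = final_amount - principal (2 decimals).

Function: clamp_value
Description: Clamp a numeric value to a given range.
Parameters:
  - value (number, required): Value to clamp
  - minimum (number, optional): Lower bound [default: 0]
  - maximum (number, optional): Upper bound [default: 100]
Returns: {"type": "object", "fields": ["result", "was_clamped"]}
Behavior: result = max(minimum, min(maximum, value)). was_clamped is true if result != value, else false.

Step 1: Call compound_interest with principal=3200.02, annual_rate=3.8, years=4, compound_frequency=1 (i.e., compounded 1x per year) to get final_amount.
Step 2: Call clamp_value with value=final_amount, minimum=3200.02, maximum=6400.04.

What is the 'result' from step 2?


Step 1: compound_interest
  rate per period = 3.8/100/1 = 0.038 (keep full precision); periods = 1 * 4 = 4
  (1 + 0.038)^4 = 1.16088557
  final_amount = 3200.02 * 1.16088557 = 3714.857052 -> 3714.86
  interest_earned = 3714.86 - 3200.02 = 514.84
  -> final_amount = 3714.86
Step 2: clamp_value(value=3714.86, minimum=3200.02, maximum=6400.04)
  result = max(3200.02, min(6400.04, 3714.86)) = max(3200.02, 3714.86) = 3714.86
  was_clamped = (3714.86 != 3714.86) = false
  -> result = 3714.86
3714.86


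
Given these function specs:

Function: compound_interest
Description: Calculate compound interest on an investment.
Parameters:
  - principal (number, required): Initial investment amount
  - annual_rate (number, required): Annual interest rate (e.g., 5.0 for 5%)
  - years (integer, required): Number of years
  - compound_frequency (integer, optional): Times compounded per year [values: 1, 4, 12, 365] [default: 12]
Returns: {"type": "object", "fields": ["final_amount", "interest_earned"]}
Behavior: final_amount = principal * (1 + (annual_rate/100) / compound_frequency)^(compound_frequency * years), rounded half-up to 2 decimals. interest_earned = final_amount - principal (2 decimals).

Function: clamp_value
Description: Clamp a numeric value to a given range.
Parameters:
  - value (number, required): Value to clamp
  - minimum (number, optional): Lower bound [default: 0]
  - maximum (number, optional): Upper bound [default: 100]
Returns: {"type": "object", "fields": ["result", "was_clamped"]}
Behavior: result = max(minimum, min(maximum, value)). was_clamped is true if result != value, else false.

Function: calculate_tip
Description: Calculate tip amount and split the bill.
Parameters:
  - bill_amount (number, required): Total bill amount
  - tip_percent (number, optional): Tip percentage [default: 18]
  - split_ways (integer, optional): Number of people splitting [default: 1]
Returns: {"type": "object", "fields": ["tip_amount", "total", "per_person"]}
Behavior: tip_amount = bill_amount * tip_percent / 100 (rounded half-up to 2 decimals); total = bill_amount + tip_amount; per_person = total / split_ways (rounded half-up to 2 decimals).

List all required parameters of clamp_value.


Parameters of clamp_value and their required/optional flag:
  value: required
  minimum: optional
  maximum: optional
value


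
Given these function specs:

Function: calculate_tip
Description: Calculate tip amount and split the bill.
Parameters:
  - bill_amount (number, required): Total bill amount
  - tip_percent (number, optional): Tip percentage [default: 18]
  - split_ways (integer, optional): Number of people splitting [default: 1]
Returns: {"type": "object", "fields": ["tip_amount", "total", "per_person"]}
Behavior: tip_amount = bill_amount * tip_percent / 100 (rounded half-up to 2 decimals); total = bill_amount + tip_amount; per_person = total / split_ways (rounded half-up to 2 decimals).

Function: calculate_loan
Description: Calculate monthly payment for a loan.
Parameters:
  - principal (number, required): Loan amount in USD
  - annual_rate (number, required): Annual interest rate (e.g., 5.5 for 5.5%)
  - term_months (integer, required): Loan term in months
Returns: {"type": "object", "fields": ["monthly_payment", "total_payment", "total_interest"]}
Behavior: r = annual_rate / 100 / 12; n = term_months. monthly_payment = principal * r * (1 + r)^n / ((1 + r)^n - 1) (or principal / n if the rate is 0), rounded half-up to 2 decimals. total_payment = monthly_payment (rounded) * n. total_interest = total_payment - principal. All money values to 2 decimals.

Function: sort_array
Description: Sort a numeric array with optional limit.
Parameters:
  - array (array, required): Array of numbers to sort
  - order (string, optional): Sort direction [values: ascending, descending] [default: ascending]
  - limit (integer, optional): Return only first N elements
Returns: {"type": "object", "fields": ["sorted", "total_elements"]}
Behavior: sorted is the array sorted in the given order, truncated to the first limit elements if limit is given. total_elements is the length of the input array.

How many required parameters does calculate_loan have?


Parameters of calculate_loan: principal (required), annual_rate (required), term_months (required)
Required count:
3


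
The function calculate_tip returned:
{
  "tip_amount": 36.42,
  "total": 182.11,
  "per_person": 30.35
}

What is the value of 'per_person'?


30.35


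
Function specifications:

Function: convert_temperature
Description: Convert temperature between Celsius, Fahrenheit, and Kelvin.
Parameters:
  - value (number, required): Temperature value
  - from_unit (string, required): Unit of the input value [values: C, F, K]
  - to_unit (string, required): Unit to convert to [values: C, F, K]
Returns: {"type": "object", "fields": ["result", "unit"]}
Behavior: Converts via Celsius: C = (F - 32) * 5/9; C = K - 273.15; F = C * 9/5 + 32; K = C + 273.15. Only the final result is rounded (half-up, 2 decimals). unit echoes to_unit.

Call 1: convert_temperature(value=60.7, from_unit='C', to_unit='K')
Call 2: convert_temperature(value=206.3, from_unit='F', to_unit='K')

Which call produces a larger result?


Call 1:
  Input already in C: 60.7
  To K: 60.7 + 273.15 = 333.85
  Round to 2 decimals: 333.85
  -> 333.85 K
Call 2:
  To C: (206.3 - 32) * 5/9 = 96.833333
  To K: 96.833333 + 273.15 = 369.983333
  Round to 2 decimals: 369.98
  -> 369.98 K
Call 2 (369.98 K)


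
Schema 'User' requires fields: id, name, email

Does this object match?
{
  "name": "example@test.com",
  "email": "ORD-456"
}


Checking required fields...
Missing: id
Invalid - missing required field 'id'


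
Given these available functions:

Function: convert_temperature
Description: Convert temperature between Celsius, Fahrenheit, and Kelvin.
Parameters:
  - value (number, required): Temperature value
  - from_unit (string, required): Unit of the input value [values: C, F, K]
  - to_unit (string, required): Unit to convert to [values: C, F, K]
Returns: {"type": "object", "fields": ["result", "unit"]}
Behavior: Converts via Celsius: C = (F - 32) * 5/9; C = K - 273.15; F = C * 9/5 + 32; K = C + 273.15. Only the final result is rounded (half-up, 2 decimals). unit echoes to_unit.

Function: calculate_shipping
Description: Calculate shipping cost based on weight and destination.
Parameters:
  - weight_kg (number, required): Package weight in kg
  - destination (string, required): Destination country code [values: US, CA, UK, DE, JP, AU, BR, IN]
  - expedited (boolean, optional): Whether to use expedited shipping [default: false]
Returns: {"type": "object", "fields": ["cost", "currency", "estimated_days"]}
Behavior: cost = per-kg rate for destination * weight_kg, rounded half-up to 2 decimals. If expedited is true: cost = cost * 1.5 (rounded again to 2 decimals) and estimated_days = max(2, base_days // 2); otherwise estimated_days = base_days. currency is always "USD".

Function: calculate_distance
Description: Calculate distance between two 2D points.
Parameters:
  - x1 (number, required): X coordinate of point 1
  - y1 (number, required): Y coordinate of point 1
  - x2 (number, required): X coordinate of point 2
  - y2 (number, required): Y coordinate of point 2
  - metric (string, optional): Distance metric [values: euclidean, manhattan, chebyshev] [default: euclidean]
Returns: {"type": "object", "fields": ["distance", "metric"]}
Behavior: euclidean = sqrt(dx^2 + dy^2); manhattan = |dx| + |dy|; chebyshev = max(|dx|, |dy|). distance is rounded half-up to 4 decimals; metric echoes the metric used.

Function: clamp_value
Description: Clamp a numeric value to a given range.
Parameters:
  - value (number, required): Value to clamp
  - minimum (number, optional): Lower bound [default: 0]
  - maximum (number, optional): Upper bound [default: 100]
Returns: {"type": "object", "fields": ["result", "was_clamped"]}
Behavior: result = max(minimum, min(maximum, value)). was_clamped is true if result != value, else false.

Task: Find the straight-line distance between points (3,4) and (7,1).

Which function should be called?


The task needs a function whose description is: Calculate distance between two 2D points.
calculate_distance


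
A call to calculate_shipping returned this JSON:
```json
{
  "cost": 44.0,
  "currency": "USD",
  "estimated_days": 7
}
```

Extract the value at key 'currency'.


USD


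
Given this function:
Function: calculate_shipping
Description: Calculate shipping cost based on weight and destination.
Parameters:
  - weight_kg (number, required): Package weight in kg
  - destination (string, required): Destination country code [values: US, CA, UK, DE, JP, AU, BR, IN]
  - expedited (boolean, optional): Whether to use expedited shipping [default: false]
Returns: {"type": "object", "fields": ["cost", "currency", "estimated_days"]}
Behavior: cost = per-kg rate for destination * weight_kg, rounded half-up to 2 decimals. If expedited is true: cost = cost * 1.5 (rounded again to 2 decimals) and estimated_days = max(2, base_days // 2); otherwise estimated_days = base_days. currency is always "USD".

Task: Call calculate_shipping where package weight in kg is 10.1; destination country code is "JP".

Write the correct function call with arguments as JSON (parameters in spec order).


Mapping each described value to its parameter name:
  'Package weight in kg' -> weight_kg = 10.1
  'Destination country code' -> destination = "JP"
calculate_shipping({"weight_kg": 10.1, "destination": "JP"})


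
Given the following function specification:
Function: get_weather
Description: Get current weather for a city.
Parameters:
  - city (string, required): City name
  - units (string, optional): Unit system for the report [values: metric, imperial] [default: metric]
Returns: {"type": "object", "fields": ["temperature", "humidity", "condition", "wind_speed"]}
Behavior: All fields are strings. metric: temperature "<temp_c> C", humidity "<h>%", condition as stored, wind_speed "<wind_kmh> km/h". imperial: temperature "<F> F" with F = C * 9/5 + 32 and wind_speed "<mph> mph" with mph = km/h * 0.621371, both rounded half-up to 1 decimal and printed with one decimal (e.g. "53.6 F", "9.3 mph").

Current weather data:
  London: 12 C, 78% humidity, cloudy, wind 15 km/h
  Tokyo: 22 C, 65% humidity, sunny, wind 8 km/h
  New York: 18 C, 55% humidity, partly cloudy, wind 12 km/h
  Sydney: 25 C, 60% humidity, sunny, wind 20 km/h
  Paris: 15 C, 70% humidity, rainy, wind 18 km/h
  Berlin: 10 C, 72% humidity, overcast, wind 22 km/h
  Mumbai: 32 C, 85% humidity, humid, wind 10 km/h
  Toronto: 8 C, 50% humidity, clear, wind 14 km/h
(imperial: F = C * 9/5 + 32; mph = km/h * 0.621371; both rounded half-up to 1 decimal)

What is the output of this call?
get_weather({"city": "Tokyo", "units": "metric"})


Tokyo record: 22 C, 65%, sunny, 8 km/h
metric: report values as stored ('<temp_c> C', '<humidity>%', '<wind_kmh> km/h')
Output:
{"temperature": "22 C", "humidity": "65%", "condition": "sunny", "wind_speed": "8 km/h"}


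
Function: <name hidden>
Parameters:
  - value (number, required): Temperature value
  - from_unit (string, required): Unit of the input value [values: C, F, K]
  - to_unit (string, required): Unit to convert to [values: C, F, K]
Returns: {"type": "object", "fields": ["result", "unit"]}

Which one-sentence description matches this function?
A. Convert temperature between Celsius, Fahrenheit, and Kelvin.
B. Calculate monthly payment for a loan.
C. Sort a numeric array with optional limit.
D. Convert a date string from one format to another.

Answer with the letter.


Parameters value, from_unit, to_unit and return ["result", "unit"] fit: Convert temperature between Celsius, Fahrenheit, and Kelvin.
A


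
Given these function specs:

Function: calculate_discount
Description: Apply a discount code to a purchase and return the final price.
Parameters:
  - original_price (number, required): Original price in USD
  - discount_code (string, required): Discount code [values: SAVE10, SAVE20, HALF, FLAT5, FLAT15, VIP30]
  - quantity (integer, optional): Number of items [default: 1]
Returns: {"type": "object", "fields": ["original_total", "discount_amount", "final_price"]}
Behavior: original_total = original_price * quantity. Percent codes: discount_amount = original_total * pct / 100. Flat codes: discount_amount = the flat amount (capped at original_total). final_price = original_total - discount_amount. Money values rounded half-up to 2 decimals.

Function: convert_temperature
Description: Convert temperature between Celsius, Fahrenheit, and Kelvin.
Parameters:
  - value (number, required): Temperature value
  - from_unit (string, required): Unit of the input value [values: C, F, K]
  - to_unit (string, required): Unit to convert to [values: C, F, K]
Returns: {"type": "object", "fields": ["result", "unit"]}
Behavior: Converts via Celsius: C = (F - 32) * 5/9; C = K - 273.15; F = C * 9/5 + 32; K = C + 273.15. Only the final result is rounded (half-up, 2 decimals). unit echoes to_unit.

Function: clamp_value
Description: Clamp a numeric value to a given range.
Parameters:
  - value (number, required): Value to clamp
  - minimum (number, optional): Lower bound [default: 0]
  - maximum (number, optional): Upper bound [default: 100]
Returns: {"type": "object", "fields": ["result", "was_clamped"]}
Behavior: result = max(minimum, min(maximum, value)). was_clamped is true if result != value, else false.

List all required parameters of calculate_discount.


Parameters of calculate_discount and their required/optional flag:
  original_price: required
  discount_code: required
  quantity: optional
discount_code, original_price


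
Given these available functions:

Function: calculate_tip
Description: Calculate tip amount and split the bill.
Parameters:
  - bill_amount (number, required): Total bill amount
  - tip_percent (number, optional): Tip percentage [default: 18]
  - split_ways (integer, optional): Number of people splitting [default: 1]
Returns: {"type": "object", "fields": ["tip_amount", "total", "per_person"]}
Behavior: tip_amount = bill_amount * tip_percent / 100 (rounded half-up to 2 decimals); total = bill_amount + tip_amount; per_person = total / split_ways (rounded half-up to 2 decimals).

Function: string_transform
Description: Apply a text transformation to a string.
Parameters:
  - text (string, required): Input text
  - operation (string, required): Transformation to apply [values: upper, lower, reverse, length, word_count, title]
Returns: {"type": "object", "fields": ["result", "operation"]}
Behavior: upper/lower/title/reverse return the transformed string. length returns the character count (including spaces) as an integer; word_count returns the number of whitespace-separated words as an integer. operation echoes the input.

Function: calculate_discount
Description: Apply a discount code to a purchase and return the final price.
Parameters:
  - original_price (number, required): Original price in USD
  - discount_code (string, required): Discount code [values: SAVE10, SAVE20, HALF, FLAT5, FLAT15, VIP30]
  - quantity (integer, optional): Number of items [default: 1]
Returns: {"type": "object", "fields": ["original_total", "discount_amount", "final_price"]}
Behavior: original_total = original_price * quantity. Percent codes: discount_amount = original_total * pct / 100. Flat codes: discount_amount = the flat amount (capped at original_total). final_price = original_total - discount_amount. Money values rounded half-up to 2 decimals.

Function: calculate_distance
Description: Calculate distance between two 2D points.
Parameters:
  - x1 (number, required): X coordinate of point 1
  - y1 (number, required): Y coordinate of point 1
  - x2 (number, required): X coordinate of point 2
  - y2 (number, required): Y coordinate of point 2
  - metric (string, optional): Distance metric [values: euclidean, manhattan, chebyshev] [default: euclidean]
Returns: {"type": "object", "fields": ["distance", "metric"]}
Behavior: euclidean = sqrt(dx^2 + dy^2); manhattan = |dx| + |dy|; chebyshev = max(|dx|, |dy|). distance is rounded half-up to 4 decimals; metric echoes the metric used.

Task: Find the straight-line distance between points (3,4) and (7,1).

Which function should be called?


The task needs a function whose description is: Calculate distance between two 2D points.
calculate_distance


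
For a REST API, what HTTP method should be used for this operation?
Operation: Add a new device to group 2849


GET = read, POST = create, PUT = update/replace, DELETE = remove
This operation is a create.
POST


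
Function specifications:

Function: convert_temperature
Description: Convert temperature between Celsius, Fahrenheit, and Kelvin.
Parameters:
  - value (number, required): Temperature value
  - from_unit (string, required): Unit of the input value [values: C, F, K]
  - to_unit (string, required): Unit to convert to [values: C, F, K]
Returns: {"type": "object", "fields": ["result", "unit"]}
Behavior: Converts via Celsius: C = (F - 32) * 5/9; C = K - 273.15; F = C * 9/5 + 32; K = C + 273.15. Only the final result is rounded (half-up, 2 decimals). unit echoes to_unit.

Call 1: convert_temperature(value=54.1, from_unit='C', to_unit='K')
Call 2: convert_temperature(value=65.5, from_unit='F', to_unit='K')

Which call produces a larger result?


Call 1:
  Input already in C: 54.1
  To K: 54.1 + 273.15 = 327.25
  Round to 2 decimals: 327.25
  -> 327.25 K
Call 2:
  To C: (65.5 - 32) * 5/9 = 18.611111
  To K: 18.611111 + 273.15 = 291.761111
  Round to 2 decimals: 291.76
  -> 291.76 K
Call 1 (327.25 K)
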